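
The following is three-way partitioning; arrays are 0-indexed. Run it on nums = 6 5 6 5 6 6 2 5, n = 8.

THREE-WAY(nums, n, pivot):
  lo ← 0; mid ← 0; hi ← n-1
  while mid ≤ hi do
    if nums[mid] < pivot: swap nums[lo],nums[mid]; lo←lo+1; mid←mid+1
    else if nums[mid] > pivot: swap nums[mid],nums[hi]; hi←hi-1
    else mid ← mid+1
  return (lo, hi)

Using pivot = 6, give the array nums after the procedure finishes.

5 5 2 5 6 6 6 6

lo=0 mid=0 hi=7
6=6: mid=1
5<6: swap(0,1), lo=1 mid=2 ⇒ 5 6 6 5 6 6 2 5
6=6: mid=3
5<6: swap(1,3), lo=2 mid=4 ⇒ 5 5 6 6 6 6 2 5
6=6: mid=5
6=6: mid=6
2<6: swap(2,6), lo=3 mid=7 ⇒ 5 5 2 6 6 6 6 5
5<6: swap(3,7), lo=4 mid=8 ⇒ 5 5 2 5 6 6 6 6
done. lo=4 hi=7; nums=5 5 2 5 6 6 6 6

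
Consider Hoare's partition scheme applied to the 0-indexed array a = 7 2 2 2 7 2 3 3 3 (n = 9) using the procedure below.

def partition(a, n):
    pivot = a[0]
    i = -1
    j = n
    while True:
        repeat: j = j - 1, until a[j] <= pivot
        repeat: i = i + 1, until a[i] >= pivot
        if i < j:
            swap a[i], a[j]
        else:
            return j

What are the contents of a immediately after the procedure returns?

3 2 2 2 3 2 3 7 7

pivot=7
j stops at 8 (3), i stops at 0 (7); swap ⇒ 3 2 2 2 7 2 3 3 7
j stops at 7 (3), i stops at 4 (7); swap ⇒ 3 2 2 2 3 2 3 7 7
j stops at 6, i stops at 7; i≥j ⇒ return 6. a=3 2 2 2 3 2 3 7 7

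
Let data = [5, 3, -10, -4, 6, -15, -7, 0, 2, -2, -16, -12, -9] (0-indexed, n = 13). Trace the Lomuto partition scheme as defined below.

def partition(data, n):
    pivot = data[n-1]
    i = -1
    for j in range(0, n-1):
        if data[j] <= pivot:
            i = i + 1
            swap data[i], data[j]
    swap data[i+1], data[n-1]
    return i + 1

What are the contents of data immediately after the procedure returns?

[-10, -15, -16, -12, -9, 3, -7, 0, 2, -2, 5, -4, 6]

pivot = data[12] = -9; i = -1
j=0: data[0]=5 > -9 → no swap
j=1: data[1]=3 > -9 → no swap
j=2: data[2]=-10 ≤ -9 → i=0, swap data[0],data[2] → [-10, 3, 5, -4, 6, -15, -7, 0, 2, -2, -16, -12, -9]
j=3: data[3]=-4 > -9 → no swap
j=4: data[4]=6 > -9 → no swap
j=5: data[5]=-15 ≤ -9 → i=1, swap data[1],data[5] → [-10, -15, 5, -4, 6, 3, -7, 0, 2, -2, -16, -12, -9]
j=6: data[6]=-7 > -9 → no swap
j=7: data[7]=0 > -9 → no swap
j=8: data[8]=2 > -9 → no swap
j=9: data[9]=-2 > -9 → no swap
j=10: data[10]=-16 ≤ -9 → i=2, swap data[2],data[10] → [-10, -15, -16, -4, 6, 3, -7, 0, 2, -2, 5, -12, -9]
j=11: data[11]=-12 ≤ -9 → i=3, swap data[3],data[11] → [-10, -15, -16, -12, 6, 3, -7, 0, 2, -2, 5, -4, -9]
final swap data[4],data[12] → [-10, -15, -16, -12, -9, 3, -7, 0, 2, -2, 5, -4, 6]; return 4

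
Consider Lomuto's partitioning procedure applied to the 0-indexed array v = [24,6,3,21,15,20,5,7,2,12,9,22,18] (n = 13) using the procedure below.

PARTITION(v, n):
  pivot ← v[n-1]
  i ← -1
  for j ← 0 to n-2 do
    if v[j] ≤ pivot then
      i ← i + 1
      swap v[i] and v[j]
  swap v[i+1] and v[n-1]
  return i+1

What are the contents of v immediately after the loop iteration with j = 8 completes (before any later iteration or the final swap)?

pivot = v[12] = 18; i = -1
j=0: v[0]=24 > 18 → no swap
j=1: v[1]=6 ≤ 18 → i=0, swap v[0],v[1] → [6,24,3,21,15,20,5,7,2,12,9,22,18]
j=2: v[2]=3 ≤ 18 → i=1, swap v[1],v[2] → [6,3,24,21,15,20,5,7,2,12,9,22,18]
j=3: v[3]=21 > 18 → no swap
j=4: v[4]=15 ≤ 18 → i=2, swap v[2],v[4] → [6,3,15,21,24,20,5,7,2,12,9,22,18]
j=5: v[5]=20 > 18 → no swap
j=6: v[6]=5 ≤ 18 → i=3, swap v[3],v[6] → [6,3,15,5,24,20,21,7,2,12,9,22,18]
j=7: v[7]=7 ≤ 18 → i=4, swap v[4],v[7] → [6,3,15,5,7,20,21,24,2,12,9,22,18]
j=8: v[8]=2 ≤ 18 → i=5, swap v[5],v[8] → [6,3,15,5,7,2,21,24,20,12,9,22,18]
(after j=8) v = [6,3,15,5,7,2,21,24,20,12,9,22,18]

[6,3,15,5,7,2,21,24,20,12,9,22,18]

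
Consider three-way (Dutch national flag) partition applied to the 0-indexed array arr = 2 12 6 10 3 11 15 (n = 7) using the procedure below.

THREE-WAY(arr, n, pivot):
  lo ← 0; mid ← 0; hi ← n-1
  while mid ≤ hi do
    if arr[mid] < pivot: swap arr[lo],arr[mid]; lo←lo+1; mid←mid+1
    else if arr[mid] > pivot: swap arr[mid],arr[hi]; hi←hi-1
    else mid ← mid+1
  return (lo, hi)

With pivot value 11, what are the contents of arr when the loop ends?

2 6 10 3 11 15 12

lo=0 mid=0 hi=6
2<11: swap(0,0), lo=1 mid=1 ⇒ 2 12 6 10 3 11 15
12>11: swap(1,6), hi=5 ⇒ 2 15 6 10 3 11 12
15>11: swap(1,5), hi=4 ⇒ 2 11 6 10 3 15 12
11=11: mid=2
6<11: swap(1,2), lo=2 mid=3 ⇒ 2 6 11 10 3 15 12
10<11: swap(2,3), lo=3 mid=4 ⇒ 2 6 10 11 3 15 12
3<11: swap(3,4), lo=4 mid=5 ⇒ 2 6 10 3 11 15 12
done. lo=4 hi=4; arr=2 6 10 3 11 15 12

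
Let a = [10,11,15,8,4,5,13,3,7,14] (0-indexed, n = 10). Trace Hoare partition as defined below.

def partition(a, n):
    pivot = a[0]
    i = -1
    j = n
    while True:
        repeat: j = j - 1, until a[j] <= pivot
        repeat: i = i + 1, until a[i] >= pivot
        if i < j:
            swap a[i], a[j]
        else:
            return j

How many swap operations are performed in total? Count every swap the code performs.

3

pivot = a[0] = 10; i = -1, j = 10
j→8 (a[8]=7≤10), i→0 (a[0]=10≥10); i<j, swap → [7,11,15,8,4,5,13,3,10,14]
j→7 (a[7]=3≤10), i→1 (a[1]=11≥10); i<j, swap → [7,3,15,8,4,5,13,11,10,14]
j→5 (a[5]=5≤10), i→2 (a[2]=15≥10); i<j, swap → [7,3,5,8,4,15,13,11,10,14]
j→4, i→5; i≥j, return j=4. a = [7,3,5,8,4,15,13,11,10,14]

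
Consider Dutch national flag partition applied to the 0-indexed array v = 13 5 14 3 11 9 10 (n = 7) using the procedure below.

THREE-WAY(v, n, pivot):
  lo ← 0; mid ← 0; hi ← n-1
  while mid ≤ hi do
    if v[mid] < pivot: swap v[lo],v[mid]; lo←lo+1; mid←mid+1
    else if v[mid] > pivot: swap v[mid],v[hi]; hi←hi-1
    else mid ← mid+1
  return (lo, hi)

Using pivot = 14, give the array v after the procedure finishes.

13 5 3 11 9 10 14

pivot = 14; lo=0, mid=0, hi=6
v[mid]=13<14: swap v[0],v[0]; lo=1,mid=1 → 13 5 14 3 11 9 10
v[mid]=5<14: swap v[1],v[1]; lo=2,mid=2 → 13 5 14 3 11 9 10
v[mid]=14=14: mid=3
v[mid]=3<14: swap v[2],v[3]; lo=3,mid=4 → 13 5 3 14 11 9 10
v[mid]=11<14: swap v[3],v[4]; lo=4,mid=5 → 13 5 3 11 14 9 10
v[mid]=9<14: swap v[4],v[5]; lo=5,mid=6 → 13 5 3 11 9 14 10
v[mid]=10<14: swap v[5],v[6]; lo=6,mid=7 → 13 5 3 11 9 10 14
end: lo=6, hi=6; v = 13 5 3 11 9 10 14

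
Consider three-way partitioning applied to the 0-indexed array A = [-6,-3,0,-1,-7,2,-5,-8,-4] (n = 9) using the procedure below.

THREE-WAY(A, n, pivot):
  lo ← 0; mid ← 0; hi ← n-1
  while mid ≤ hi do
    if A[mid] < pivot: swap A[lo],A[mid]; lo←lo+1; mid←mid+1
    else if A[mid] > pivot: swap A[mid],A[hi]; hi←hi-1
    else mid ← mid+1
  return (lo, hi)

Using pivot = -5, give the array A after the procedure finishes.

lo=0 mid=0 hi=8
-6<-5: swap(0,0), lo=1 mid=1 ⇒ [-6,-3,0,-1,-7,2,-5,-8,-4]
-3>-5: swap(1,8), hi=7 ⇒ [-6,-4,0,-1,-7,2,-5,-8,-3]
-4>-5: swap(1,7), hi=6 ⇒ [-6,-8,0,-1,-7,2,-5,-4,-3]
-8<-5: swap(1,1), lo=2 mid=2 ⇒ [-6,-8,0,-1,-7,2,-5,-4,-3]
0>-5: swap(2,6), hi=5 ⇒ [-6,-8,-5,-1,-7,2,0,-4,-3]
-5=-5: mid=3
-1>-5: swap(3,5), hi=4 ⇒ [-6,-8,-5,2,-7,-1,0,-4,-3]
2>-5: swap(3,4), hi=3 ⇒ [-6,-8,-5,-7,2,-1,0,-4,-3]
-7<-5: swap(2,3), lo=3 mid=4 ⇒ [-6,-8,-7,-5,2,-1,0,-4,-3]
done. lo=3 hi=3; A=[-6,-8,-7,-5,2,-1,0,-4,-3]

[-6,-8,-7,-5,2,-1,0,-4,-3]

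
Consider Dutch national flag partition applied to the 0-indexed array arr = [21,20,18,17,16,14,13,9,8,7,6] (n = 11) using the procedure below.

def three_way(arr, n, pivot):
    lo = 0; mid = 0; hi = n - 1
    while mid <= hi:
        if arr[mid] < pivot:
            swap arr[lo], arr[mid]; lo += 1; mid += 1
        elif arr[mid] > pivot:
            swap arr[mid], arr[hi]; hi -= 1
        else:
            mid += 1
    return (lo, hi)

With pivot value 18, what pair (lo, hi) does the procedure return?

(8, 8)

lo=0 mid=0 hi=10
21>18: swap(0,10), hi=9 ⇒ [6,20,18,17,16,14,13,9,8,7,21]
6<18: swap(0,0), lo=1 mid=1 ⇒ [6,20,18,17,16,14,13,9,8,7,21]
20>18: swap(1,9), hi=8 ⇒ [6,7,18,17,16,14,13,9,8,20,21]
7<18: swap(1,1), lo=2 mid=2 ⇒ [6,7,18,17,16,14,13,9,8,20,21]
18=18: mid=3
17<18: swap(2,3), lo=3 mid=4 ⇒ [6,7,17,18,16,14,13,9,8,20,21]
16<18: swap(3,4), lo=4 mid=5 ⇒ [6,7,17,16,18,14,13,9,8,20,21]
14<18: swap(4,5), lo=5 mid=6 ⇒ [6,7,17,16,14,18,13,9,8,20,21]
13<18: swap(5,6), lo=6 mid=7 ⇒ [6,7,17,16,14,13,18,9,8,20,21]
9<18: swap(6,7), lo=7 mid=8 ⇒ [6,7,17,16,14,13,9,18,8,20,21]
8<18: swap(7,8), lo=8 mid=9 ⇒ [6,7,17,16,14,13,9,8,18,20,21]
done. lo=8 hi=8; arr=[6,7,17,16,14,13,9,8,18,20,21]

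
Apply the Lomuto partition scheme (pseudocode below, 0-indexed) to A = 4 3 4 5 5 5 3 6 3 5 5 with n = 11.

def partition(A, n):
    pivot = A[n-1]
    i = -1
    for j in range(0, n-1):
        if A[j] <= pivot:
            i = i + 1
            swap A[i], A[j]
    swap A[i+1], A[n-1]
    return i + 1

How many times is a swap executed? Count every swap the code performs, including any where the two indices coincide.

pivot = A[10] = 5; i = -1
j=0: A[0]=4 ≤ 5 → i=0, swap A[0],A[0] (no change) → 4 3 4 5 5 5 3 6 3 5 5
j=1: A[1]=3 ≤ 5 → i=1, swap A[1],A[1] (no change) → 4 3 4 5 5 5 3 6 3 5 5
j=2: A[2]=4 ≤ 5 → i=2, swap A[2],A[2] (no change) → 4 3 4 5 5 5 3 6 3 5 5
j=3: A[3]=5 ≤ 5 → i=3, swap A[3],A[3] (no change) → 4 3 4 5 5 5 3 6 3 5 5
j=4: A[4]=5 ≤ 5 → i=4, swap A[4],A[4] (no change) → 4 3 4 5 5 5 3 6 3 5 5
j=5: A[5]=5 ≤ 5 → i=5, swap A[5],A[5] (no change) → 4 3 4 5 5 5 3 6 3 5 5
j=6: A[6]=3 ≤ 5 → i=6, swap A[6],A[6] (no change) → 4 3 4 5 5 5 3 6 3 5 5
j=7: A[7]=6 > 5 → no swap
j=8: A[8]=3 ≤ 5 → i=7, swap A[7],A[8] → 4 3 4 5 5 5 3 3 6 5 5
j=9: A[9]=5 ≤ 5 → i=8, swap A[8],A[9] → 4 3 4 5 5 5 3 3 5 6 5
final swap A[9],A[10] → 4 3 4 5 5 5 3 3 5 5 6; return 9

10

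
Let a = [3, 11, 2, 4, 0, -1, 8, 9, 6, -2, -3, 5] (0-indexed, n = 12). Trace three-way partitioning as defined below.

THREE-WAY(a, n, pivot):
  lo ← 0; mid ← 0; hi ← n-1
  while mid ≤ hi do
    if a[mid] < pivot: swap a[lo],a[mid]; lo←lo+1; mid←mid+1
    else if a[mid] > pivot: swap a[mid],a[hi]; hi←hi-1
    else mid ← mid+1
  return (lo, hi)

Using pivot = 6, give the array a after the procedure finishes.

lo=0 mid=0 hi=11
3<6: swap(0,0), lo=1 mid=1 ⇒ [3, 11, 2, 4, 0, -1, 8, 9, 6, -2, -3, 5]
11>6: swap(1,11), hi=10 ⇒ [3, 5, 2, 4, 0, -1, 8, 9, 6, -2, -3, 11]
5<6: swap(1,1), lo=2 mid=2 ⇒ [3, 5, 2, 4, 0, -1, 8, 9, 6, -2, -3, 11]
2<6: swap(2,2), lo=3 mid=3 ⇒ [3, 5, 2, 4, 0, -1, 8, 9, 6, -2, -3, 11]
4<6: swap(3,3), lo=4 mid=4 ⇒ [3, 5, 2, 4, 0, -1, 8, 9, 6, -2, -3, 11]
0<6: swap(4,4), lo=5 mid=5 ⇒ [3, 5, 2, 4, 0, -1, 8, 9, 6, -2, -3, 11]
-1<6: swap(5,5), lo=6 mid=6 ⇒ [3, 5, 2, 4, 0, -1, 8, 9, 6, -2, -3, 11]
8>6: swap(6,10), hi=9 ⇒ [3, 5, 2, 4, 0, -1, -3, 9, 6, -2, 8, 11]
-3<6: swap(6,6), lo=7 mid=7 ⇒ [3, 5, 2, 4, 0, -1, -3, 9, 6, -2, 8, 11]
9>6: swap(7,9), hi=8 ⇒ [3, 5, 2, 4, 0, -1, -3, -2, 6, 9, 8, 11]
-2<6: swap(7,7), lo=8 mid=8 ⇒ [3, 5, 2, 4, 0, -1, -3, -2, 6, 9, 8, 11]
6=6: mid=9
done. lo=8 hi=8; a=[3, 5, 2, 4, 0, -1, -3, -2, 6, 9, 8, 11]

[3, 5, 2, 4, 0, -1, -3, -2, 6, 9, 8, 11]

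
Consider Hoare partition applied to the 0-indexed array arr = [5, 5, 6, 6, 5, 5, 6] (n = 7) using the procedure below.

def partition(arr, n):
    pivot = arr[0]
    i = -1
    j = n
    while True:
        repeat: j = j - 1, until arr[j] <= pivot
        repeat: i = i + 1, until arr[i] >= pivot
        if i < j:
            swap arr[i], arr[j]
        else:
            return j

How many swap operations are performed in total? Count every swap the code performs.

pivot = arr[0] = 5; i = -1, j = 7
j→5 (arr[5]=5≤5), i→0 (arr[0]=5≥5); i<j, swap → [5, 5, 6, 6, 5, 5, 6]
j→4 (arr[4]=5≤5), i→1 (arr[1]=5≥5); i<j, swap → [5, 5, 6, 6, 5, 5, 6]
j→1, i→2; i≥j, return j=1. arr = [5, 5, 6, 6, 5, 5, 6]

2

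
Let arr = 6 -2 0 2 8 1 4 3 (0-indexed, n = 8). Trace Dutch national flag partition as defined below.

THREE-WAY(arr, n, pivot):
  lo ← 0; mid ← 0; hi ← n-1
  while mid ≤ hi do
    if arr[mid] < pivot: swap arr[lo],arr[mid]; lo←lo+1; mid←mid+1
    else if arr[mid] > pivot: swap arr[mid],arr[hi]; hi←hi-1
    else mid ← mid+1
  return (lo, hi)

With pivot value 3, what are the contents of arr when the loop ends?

pivot = 3; lo=0, mid=0, hi=7
arr[mid]=6>3: swap arr[0],arr[7]; hi=6 → 3 -2 0 2 8 1 4 6
arr[mid]=3=3: mid=1
arr[mid]=-2<3: swap arr[0],arr[1]; lo=1,mid=2 → -2 3 0 2 8 1 4 6
arr[mid]=0<3: swap arr[1],arr[2]; lo=2,mid=3 → -2 0 3 2 8 1 4 6
arr[mid]=2<3: swap arr[2],arr[3]; lo=3,mid=4 → -2 0 2 3 8 1 4 6
arr[mid]=8>3: swap arr[4],arr[6]; hi=5 → -2 0 2 3 4 1 8 6
arr[mid]=4>3: swap arr[4],arr[5]; hi=4 → -2 0 2 3 1 4 8 6
arr[mid]=1<3: swap arr[3],arr[4]; lo=4,mid=5 → -2 0 2 1 3 4 8 6
end: lo=4, hi=4; arr = -2 0 2 1 3 4 8 6

-2 0 2 1 3 4 8 6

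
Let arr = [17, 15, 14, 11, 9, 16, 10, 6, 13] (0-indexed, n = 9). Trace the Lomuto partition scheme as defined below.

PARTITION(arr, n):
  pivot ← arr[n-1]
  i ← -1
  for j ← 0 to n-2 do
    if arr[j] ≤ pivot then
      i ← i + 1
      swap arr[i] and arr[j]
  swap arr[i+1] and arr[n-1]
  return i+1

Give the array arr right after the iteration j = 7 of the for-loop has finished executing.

pivot=13, i=-1
j=0: 17>13, skip
j=1: 15>13, skip
j=2: 14>13, skip
j=3: 11≤13, i=0, swap(0,3) ⇒ [11, 15, 14, 17, 9, 16, 10, 6, 13]
j=4: 9≤13, i=1, swap(1,4) ⇒ [11, 9, 14, 17, 15, 16, 10, 6, 13]
j=5: 16>13, skip
j=6: 10≤13, i=2, swap(2,6) ⇒ [11, 9, 10, 17, 15, 16, 14, 6, 13]
j=7: 6≤13, i=3, swap(3,7) ⇒ [11, 9, 10, 6, 15, 16, 14, 17, 13]
(after j=7) arr = [11, 9, 10, 6, 15, 16, 14, 17, 13]

[11, 9, 10, 6, 15, 16, 14, 17, 13]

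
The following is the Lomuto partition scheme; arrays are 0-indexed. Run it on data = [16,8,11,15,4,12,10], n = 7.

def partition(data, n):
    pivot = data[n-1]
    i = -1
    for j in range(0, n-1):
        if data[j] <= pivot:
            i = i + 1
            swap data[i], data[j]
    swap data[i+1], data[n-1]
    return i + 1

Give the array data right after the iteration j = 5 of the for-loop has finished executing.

pivot = data[6] = 10; i = -1
j=0: data[0]=16 > 10 → no swap
j=1: data[1]=8 ≤ 10 → i=0, swap data[0],data[1] → [8,16,11,15,4,12,10]
j=2: data[2]=11 > 10 → no swap
j=3: data[3]=15 > 10 → no swap
j=4: data[4]=4 ≤ 10 → i=1, swap data[1],data[4] → [8,4,11,15,16,12,10]
j=5: data[5]=12 > 10 → no swap
(after j=5) data = [8,4,11,15,16,12,10]

[8,4,11,15,16,12,10]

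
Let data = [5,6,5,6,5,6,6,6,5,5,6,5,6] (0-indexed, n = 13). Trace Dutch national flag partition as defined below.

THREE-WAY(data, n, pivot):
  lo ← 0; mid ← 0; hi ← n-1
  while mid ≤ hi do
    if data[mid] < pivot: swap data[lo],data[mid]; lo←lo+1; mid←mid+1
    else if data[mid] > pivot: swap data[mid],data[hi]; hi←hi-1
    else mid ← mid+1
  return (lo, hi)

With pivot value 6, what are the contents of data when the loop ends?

lo=0 mid=0 hi=12
5<6: swap(0,0), lo=1 mid=1 ⇒ [5,6,5,6,5,6,6,6,5,5,6,5,6]
6=6: mid=2
5<6: swap(1,2), lo=2 mid=3 ⇒ [5,5,6,6,5,6,6,6,5,5,6,5,6]
6=6: mid=4
5<6: swap(2,4), lo=3 mid=5 ⇒ [5,5,5,6,6,6,6,6,5,5,6,5,6]
6=6: mid=6
6=6: mid=7
6=6: mid=8
5<6: swap(3,8), lo=4 mid=9 ⇒ [5,5,5,5,6,6,6,6,6,5,6,5,6]
5<6: swap(4,9), lo=5 mid=10 ⇒ [5,5,5,5,5,6,6,6,6,6,6,5,6]
6=6: mid=11
5<6: swap(5,11), lo=6 mid=12 ⇒ [5,5,5,5,5,5,6,6,6,6,6,6,6]
6=6: mid=13
done. lo=6 hi=12; data=[5,5,5,5,5,5,6,6,6,6,6,6,6]

[5,5,5,5,5,5,6,6,6,6,6,6,6]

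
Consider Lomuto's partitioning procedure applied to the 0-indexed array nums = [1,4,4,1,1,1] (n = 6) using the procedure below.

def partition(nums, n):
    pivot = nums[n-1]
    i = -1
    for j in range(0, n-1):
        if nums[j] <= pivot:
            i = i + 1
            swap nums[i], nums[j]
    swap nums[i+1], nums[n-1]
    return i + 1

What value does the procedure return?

pivot = nums[5] = 1; i = -1
j=0: nums[0]=1 ≤ 1 → i=0, swap nums[0],nums[0] (no change) → [1,4,4,1,1,1]
j=1: nums[1]=4 > 1 → no swap
j=2: nums[2]=4 > 1 → no swap
j=3: nums[3]=1 ≤ 1 → i=1, swap nums[1],nums[3] → [1,1,4,4,1,1]
j=4: nums[4]=1 ≤ 1 → i=2, swap nums[2],nums[4] → [1,1,1,4,4,1]
final swap nums[3],nums[5] → [1,1,1,1,4,4]; return 3

3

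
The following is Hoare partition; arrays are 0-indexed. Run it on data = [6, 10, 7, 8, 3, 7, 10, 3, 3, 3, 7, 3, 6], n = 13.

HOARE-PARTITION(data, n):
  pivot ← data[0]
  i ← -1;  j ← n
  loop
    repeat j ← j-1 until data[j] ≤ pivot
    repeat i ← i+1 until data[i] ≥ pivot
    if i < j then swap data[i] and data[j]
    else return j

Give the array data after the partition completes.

pivot=6
j stops at 12 (6), i stops at 0 (6); swap ⇒ [6, 10, 7, 8, 3, 7, 10, 3, 3, 3, 7, 3, 6]
j stops at 11 (3), i stops at 1 (10); swap ⇒ [6, 3, 7, 8, 3, 7, 10, 3, 3, 3, 7, 10, 6]
j stops at 9 (3), i stops at 2 (7); swap ⇒ [6, 3, 3, 8, 3, 7, 10, 3, 3, 7, 7, 10, 6]
j stops at 8 (3), i stops at 3 (8); swap ⇒ [6, 3, 3, 3, 3, 7, 10, 3, 8, 7, 7, 10, 6]
j stops at 7 (3), i stops at 5 (7); swap ⇒ [6, 3, 3, 3, 3, 3, 10, 7, 8, 7, 7, 10, 6]
j stops at 5, i stops at 6; i≥j ⇒ return 5. data=[6, 3, 3, 3, 3, 3, 10, 7, 8, 7, 7, 10, 6]

[6, 3, 3, 3, 3, 3, 10, 7, 8, 7, 7, 10, 6]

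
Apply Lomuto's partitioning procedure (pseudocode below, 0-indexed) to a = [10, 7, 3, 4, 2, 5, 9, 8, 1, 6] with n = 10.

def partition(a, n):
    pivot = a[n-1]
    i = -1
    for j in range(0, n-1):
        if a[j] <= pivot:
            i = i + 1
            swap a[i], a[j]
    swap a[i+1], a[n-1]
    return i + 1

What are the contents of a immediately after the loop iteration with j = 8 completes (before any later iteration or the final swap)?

pivot=6, i=-1
j=0: 10>6, skip
j=1: 7>6, skip
j=2: 3≤6, i=0, swap(0,2) ⇒ [3, 7, 10, 4, 2, 5, 9, 8, 1, 6]
j=3: 4≤6, i=1, swap(1,3) ⇒ [3, 4, 10, 7, 2, 5, 9, 8, 1, 6]
j=4: 2≤6, i=2, swap(2,4) ⇒ [3, 4, 2, 7, 10, 5, 9, 8, 1, 6]
j=5: 5≤6, i=3, swap(3,5) ⇒ [3, 4, 2, 5, 10, 7, 9, 8, 1, 6]
j=6: 9>6, skip
j=7: 8>6, skip
j=8: 1≤6, i=4, swap(4,8) ⇒ [3, 4, 2, 5, 1, 7, 9, 8, 10, 6]
(after j=8) a = [3, 4, 2, 5, 1, 7, 9, 8, 10, 6]

[3, 4, 2, 5, 1, 7, 9, 8, 10, 6]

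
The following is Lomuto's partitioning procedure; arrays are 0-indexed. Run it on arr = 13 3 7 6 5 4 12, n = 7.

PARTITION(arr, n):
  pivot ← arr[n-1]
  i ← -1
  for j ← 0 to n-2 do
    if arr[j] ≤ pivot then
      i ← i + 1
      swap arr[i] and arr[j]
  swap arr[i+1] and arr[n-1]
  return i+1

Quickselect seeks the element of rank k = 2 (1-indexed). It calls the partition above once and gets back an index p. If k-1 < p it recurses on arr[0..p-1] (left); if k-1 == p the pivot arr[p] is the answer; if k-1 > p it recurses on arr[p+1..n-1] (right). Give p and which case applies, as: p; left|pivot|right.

pivot = arr[6] = 12; i = -1
j=0: arr[0]=13 > 12 → no swap
j=1: arr[1]=3 ≤ 12 → i=0, swap arr[0],arr[1] → 3 13 7 6 5 4 12
j=2: arr[2]=7 ≤ 12 → i=1, swap arr[1],arr[2] → 3 7 13 6 5 4 12
j=3: arr[3]=6 ≤ 12 → i=2, swap arr[2],arr[3] → 3 7 6 13 5 4 12
j=4: arr[4]=5 ≤ 12 → i=3, swap arr[3],arr[4] → 3 7 6 5 13 4 12
j=5: arr[5]=4 ≤ 12 → i=4, swap arr[4],arr[5] → 3 7 6 5 4 13 12
final swap arr[5],arr[6] → 3 7 6 5 4 12 13; return 5
p = 5; k-1 = 1 < 5 ⇒ left

5; left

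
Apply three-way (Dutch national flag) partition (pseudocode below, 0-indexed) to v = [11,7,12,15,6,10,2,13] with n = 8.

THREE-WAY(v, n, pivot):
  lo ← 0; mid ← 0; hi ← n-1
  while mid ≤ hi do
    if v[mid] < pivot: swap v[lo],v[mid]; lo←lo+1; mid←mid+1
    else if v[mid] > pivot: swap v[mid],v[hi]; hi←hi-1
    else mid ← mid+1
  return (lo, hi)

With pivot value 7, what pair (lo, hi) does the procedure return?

(2, 2)

pivot = 7; lo=0, mid=0, hi=7
v[mid]=11>7: swap v[0],v[7]; hi=6 → [13,7,12,15,6,10,2,11]
v[mid]=13>7: swap v[0],v[6]; hi=5 → [2,7,12,15,6,10,13,11]
v[mid]=2<7: swap v[0],v[0]; lo=1,mid=1 → [2,7,12,15,6,10,13,11]
v[mid]=7=7: mid=2
v[mid]=12>7: swap v[2],v[5]; hi=4 → [2,7,10,15,6,12,13,11]
v[mid]=10>7: swap v[2],v[4]; hi=3 → [2,7,6,15,10,12,13,11]
v[mid]=6<7: swap v[1],v[2]; lo=2,mid=3 → [2,6,7,15,10,12,13,11]
v[mid]=15>7: swap v[3],v[3]; hi=2 → [2,6,7,15,10,12,13,11]
end: lo=2, hi=2; v = [2,6,7,15,10,12,13,11]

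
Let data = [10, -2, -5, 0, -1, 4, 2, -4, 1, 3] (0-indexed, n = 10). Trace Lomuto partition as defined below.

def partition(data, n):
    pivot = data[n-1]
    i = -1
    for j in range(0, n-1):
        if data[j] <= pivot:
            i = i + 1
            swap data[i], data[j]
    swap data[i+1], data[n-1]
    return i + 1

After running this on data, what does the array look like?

pivot=3, i=-1
j=0: 10>3, skip
j=1: -2≤3, i=0, swap(0,1) ⇒ [-2, 10, -5, 0, -1, 4, 2, -4, 1, 3]
j=2: -5≤3, i=1, swap(1,2) ⇒ [-2, -5, 10, 0, -1, 4, 2, -4, 1, 3]
j=3: 0≤3, i=2, swap(2,3) ⇒ [-2, -5, 0, 10, -1, 4, 2, -4, 1, 3]
j=4: -1≤3, i=3, swap(3,4) ⇒ [-2, -5, 0, -1, 10, 4, 2, -4, 1, 3]
j=5: 4>3, skip
j=6: 2≤3, i=4, swap(4,6) ⇒ [-2, -5, 0, -1, 2, 4, 10, -4, 1, 3]
j=7: -4≤3, i=5, swap(5,7) ⇒ [-2, -5, 0, -1, 2, -4, 10, 4, 1, 3]
j=8: 1≤3, i=6, swap(6,8) ⇒ [-2, -5, 0, -1, 2, -4, 1, 4, 10, 3]
swap(7,9) ⇒ [-2, -5, 0, -1, 2, -4, 1, 3, 10, 4]; return 7

[-2, -5, 0, -1, 2, -4, 1, 3, 10, 4]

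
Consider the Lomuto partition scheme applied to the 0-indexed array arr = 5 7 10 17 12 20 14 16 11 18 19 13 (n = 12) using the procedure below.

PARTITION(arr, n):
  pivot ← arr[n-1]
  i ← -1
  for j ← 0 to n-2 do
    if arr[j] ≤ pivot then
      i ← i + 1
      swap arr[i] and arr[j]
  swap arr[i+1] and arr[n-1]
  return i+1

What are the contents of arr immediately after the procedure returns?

pivot=13, i=-1
j=0: 5≤13, i=0, swap(0,0) ⇒ 5 7 10 17 12 20 14 16 11 18 19 13
j=1: 7≤13, i=1, swap(1,1) ⇒ 5 7 10 17 12 20 14 16 11 18 19 13
j=2: 10≤13, i=2, swap(2,2) ⇒ 5 7 10 17 12 20 14 16 11 18 19 13
j=3: 17>13, skip
j=4: 12≤13, i=3, swap(3,4) ⇒ 5 7 10 12 17 20 14 16 11 18 19 13
j=5: 20>13, skip
j=6: 14>13, skip
j=7: 16>13, skip
j=8: 11≤13, i=4, swap(4,8) ⇒ 5 7 10 12 11 20 14 16 17 18 19 13
j=9: 18>13, skip
j=10: 19>13, skip
swap(5,11) ⇒ 5 7 10 12 11 13 14 16 17 18 19 20; return 5

5 7 10 12 11 13 14 16 17 18 19 20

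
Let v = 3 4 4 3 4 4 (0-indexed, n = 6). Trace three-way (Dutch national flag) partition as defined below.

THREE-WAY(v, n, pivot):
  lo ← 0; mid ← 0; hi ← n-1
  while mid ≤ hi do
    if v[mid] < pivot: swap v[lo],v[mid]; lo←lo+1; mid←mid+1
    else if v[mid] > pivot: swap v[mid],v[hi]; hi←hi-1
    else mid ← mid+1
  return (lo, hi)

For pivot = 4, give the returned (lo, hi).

(2, 5)

pivot = 4; lo=0, mid=0, hi=5
v[mid]=3<4: swap v[0],v[0]; lo=1,mid=1 → 3 4 4 3 4 4
v[mid]=4=4: mid=2
v[mid]=4=4: mid=3
v[mid]=3<4: swap v[1],v[3]; lo=2,mid=4 → 3 3 4 4 4 4
v[mid]=4=4: mid=5
v[mid]=4=4: mid=6
end: lo=2, hi=5; v = 3 3 4 4 4 4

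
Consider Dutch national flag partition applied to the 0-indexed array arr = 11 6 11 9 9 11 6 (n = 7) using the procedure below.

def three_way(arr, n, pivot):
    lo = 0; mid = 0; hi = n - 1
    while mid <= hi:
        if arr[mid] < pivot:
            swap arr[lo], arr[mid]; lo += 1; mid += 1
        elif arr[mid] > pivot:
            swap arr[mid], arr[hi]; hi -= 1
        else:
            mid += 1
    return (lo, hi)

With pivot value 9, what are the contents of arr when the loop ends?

6 6 9 9 11 11 11

pivot = 9; lo=0, mid=0, hi=6
arr[mid]=11>9: swap arr[0],arr[6]; hi=5 → 6 6 11 9 9 11 11
arr[mid]=6<9: swap arr[0],arr[0]; lo=1,mid=1 → 6 6 11 9 9 11 11
arr[mid]=6<9: swap arr[1],arr[1]; lo=2,mid=2 → 6 6 11 9 9 11 11
arr[mid]=11>9: swap arr[2],arr[5]; hi=4 → 6 6 11 9 9 11 11
arr[mid]=11>9: swap arr[2],arr[4]; hi=3 → 6 6 9 9 11 11 11
arr[mid]=9=9: mid=3
arr[mid]=9=9: mid=4
end: lo=2, hi=3; arr = 6 6 9 9 11 11 11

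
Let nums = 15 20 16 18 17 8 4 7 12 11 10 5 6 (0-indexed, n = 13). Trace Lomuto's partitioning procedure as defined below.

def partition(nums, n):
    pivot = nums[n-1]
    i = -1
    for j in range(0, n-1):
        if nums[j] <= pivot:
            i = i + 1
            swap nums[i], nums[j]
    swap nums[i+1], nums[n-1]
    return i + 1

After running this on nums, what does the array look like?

pivot=6, i=-1
j=0: 15>6, skip
j=1: 20>6, skip
j=2: 16>6, skip
j=3: 18>6, skip
j=4: 17>6, skip
j=5: 8>6, skip
j=6: 4≤6, i=0, swap(0,6) ⇒ 4 20 16 18 17 8 15 7 12 11 10 5 6
j=7: 7>6, skip
j=8: 12>6, skip
j=9: 11>6, skip
j=10: 10>6, skip
j=11: 5≤6, i=1, swap(1,11) ⇒ 4 5 16 18 17 8 15 7 12 11 10 20 6
swap(2,12) ⇒ 4 5 6 18 17 8 15 7 12 11 10 20 16; return 2

4 5 6 18 17 8 15 7 12 11 10 20 16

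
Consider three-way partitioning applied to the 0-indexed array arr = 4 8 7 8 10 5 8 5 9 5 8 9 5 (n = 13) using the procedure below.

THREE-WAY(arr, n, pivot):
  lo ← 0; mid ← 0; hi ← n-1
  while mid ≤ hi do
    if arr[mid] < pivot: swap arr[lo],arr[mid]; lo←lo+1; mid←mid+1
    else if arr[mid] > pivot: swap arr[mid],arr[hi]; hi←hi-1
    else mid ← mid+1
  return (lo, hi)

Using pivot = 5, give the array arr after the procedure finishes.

pivot = 5; lo=0, mid=0, hi=12
arr[mid]=4<5: swap arr[0],arr[0]; lo=1,mid=1 → 4 8 7 8 10 5 8 5 9 5 8 9 5
arr[mid]=8>5: swap arr[1],arr[12]; hi=11 → 4 5 7 8 10 5 8 5 9 5 8 9 8
arr[mid]=5=5: mid=2
arr[mid]=7>5: swap arr[2],arr[11]; hi=10 → 4 5 9 8 10 5 8 5 9 5 8 7 8
arr[mid]=9>5: swap arr[2],arr[10]; hi=9 → 4 5 8 8 10 5 8 5 9 5 9 7 8
arr[mid]=8>5: swap arr[2],arr[9]; hi=8 → 4 5 5 8 10 5 8 5 9 8 9 7 8
arr[mid]=5=5: mid=3
arr[mid]=8>5: swap arr[3],arr[8]; hi=7 → 4 5 5 9 10 5 8 5 8 8 9 7 8
arr[mid]=9>5: swap arr[3],arr[7]; hi=6 → 4 5 5 5 10 5 8 9 8 8 9 7 8
arr[mid]=5=5: mid=4
arr[mid]=10>5: swap arr[4],arr[6]; hi=5 → 4 5 5 5 8 5 10 9 8 8 9 7 8
arr[mid]=8>5: swap arr[4],arr[5]; hi=4 → 4 5 5 5 5 8 10 9 8 8 9 7 8
arr[mid]=5=5: mid=5
end: lo=1, hi=4; arr = 4 5 5 5 5 8 10 9 8 8 9 7 8

4 5 5 5 5 8 10 9 8 8 9 7 8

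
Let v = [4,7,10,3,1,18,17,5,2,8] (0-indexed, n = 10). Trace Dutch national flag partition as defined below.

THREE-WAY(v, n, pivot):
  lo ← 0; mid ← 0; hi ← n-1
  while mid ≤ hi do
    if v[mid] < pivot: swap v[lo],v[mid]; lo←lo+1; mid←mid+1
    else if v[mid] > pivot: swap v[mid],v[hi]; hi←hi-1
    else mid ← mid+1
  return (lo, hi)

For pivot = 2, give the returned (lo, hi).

(1, 1)

pivot = 2; lo=0, mid=0, hi=9
v[mid]=4>2: swap v[0],v[9]; hi=8 → [8,7,10,3,1,18,17,5,2,4]
v[mid]=8>2: swap v[0],v[8]; hi=7 → [2,7,10,3,1,18,17,5,8,4]
v[mid]=2=2: mid=1
v[mid]=7>2: swap v[1],v[7]; hi=6 → [2,5,10,3,1,18,17,7,8,4]
v[mid]=5>2: swap v[1],v[6]; hi=5 → [2,17,10,3,1,18,5,7,8,4]
v[mid]=17>2: swap v[1],v[5]; hi=4 → [2,18,10,3,1,17,5,7,8,4]
v[mid]=18>2: swap v[1],v[4]; hi=3 → [2,1,10,3,18,17,5,7,8,4]
v[mid]=1<2: swap v[0],v[1]; lo=1,mid=2 → [1,2,10,3,18,17,5,7,8,4]
v[mid]=10>2: swap v[2],v[3]; hi=2 → [1,2,3,10,18,17,5,7,8,4]
v[mid]=3>2: swap v[2],v[2]; hi=1 → [1,2,3,10,18,17,5,7,8,4]
end: lo=1, hi=1; v = [1,2,3,10,18,17,5,7,8,4]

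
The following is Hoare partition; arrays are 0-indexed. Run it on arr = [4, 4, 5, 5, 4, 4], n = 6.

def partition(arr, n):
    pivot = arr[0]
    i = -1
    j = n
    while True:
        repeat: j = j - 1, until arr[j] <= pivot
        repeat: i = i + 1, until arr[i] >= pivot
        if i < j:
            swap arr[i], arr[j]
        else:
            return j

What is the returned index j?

pivot = arr[0] = 4; i = -1, j = 6
j→5 (arr[5]=4≤4), i→0 (arr[0]=4≥4); i<j, swap → [4, 4, 5, 5, 4, 4]
j→4 (arr[4]=4≤4), i→1 (arr[1]=4≥4); i<j, swap → [4, 4, 5, 5, 4, 4]
j→1, i→2; i≥j, return j=1. arr = [4, 4, 5, 5, 4, 4]

1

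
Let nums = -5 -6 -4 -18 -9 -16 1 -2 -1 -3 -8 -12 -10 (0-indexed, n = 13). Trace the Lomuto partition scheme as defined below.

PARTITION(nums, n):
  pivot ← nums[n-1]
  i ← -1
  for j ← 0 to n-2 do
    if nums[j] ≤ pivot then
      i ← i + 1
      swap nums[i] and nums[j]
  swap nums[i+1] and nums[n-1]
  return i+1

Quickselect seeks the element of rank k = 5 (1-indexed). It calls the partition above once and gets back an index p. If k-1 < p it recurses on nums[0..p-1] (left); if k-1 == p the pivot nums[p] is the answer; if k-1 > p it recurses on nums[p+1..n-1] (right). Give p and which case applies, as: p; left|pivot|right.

pivot=-10, i=-1
j=0: -5>-10, skip
j=1: -6>-10, skip
j=2: -4>-10, skip
j=3: -18≤-10, i=0, swap(0,3) ⇒ -18 -6 -4 -5 -9 -16 1 -2 -1 -3 -8 -12 -10
j=4: -9>-10, skip
j=5: -16≤-10, i=1, swap(1,5) ⇒ -18 -16 -4 -5 -9 -6 1 -2 -1 -3 -8 -12 -10
j=6: 1>-10, skip
j=7: -2>-10, skip
j=8: -1>-10, skip
j=9: -3>-10, skip
j=10: -8>-10, skip
j=11: -12≤-10, i=2, swap(2,11) ⇒ -18 -16 -12 -5 -9 -6 1 -2 -1 -3 -8 -4 -10
swap(3,12) ⇒ -18 -16 -12 -10 -9 -6 1 -2 -1 -3 -8 -4 -5; return 3
p = 3; k-1 = 4 > 3 ⇒ right

3; right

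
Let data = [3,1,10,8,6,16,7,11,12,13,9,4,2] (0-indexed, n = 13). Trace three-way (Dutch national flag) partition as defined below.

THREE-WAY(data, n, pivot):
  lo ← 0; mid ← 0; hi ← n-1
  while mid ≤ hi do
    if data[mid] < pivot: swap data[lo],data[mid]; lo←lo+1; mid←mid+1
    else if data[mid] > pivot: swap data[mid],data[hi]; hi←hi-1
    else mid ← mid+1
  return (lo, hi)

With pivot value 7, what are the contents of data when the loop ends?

pivot = 7; lo=0, mid=0, hi=12
data[mid]=3<7: swap data[0],data[0]; lo=1,mid=1 → [3,1,10,8,6,16,7,11,12,13,9,4,2]
data[mid]=1<7: swap data[1],data[1]; lo=2,mid=2 → [3,1,10,8,6,16,7,11,12,13,9,4,2]
data[mid]=10>7: swap data[2],data[12]; hi=11 → [3,1,2,8,6,16,7,11,12,13,9,4,10]
data[mid]=2<7: swap data[2],data[2]; lo=3,mid=3 → [3,1,2,8,6,16,7,11,12,13,9,4,10]
data[mid]=8>7: swap data[3],data[11]; hi=10 → [3,1,2,4,6,16,7,11,12,13,9,8,10]
data[mid]=4<7: swap data[3],data[3]; lo=4,mid=4 → [3,1,2,4,6,16,7,11,12,13,9,8,10]
data[mid]=6<7: swap data[4],data[4]; lo=5,mid=5 → [3,1,2,4,6,16,7,11,12,13,9,8,10]
data[mid]=16>7: swap data[5],data[10]; hi=9 → [3,1,2,4,6,9,7,11,12,13,16,8,10]
data[mid]=9>7: swap data[5],data[9]; hi=8 → [3,1,2,4,6,13,7,11,12,9,16,8,10]
data[mid]=13>7: swap data[5],data[8]; hi=7 → [3,1,2,4,6,12,7,11,13,9,16,8,10]
data[mid]=12>7: swap data[5],data[7]; hi=6 → [3,1,2,4,6,11,7,12,13,9,16,8,10]
data[mid]=11>7: swap data[5],data[6]; hi=5 → [3,1,2,4,6,7,11,12,13,9,16,8,10]
data[mid]=7=7: mid=6
end: lo=5, hi=5; data = [3,1,2,4,6,7,11,12,13,9,16,8,10]

[3,1,2,4,6,7,11,12,13,9,16,8,10]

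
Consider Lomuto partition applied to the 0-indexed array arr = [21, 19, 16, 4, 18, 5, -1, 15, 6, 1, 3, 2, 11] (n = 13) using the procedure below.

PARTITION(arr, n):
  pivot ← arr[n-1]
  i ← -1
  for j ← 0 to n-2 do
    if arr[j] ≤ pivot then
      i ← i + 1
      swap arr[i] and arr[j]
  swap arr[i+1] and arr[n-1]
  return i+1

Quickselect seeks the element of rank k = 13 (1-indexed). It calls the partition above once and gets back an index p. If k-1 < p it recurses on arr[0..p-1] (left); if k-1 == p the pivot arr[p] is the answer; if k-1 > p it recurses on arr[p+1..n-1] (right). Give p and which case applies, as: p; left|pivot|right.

pivot=11, i=-1
j=0: 21>11, skip
j=1: 19>11, skip
j=2: 16>11, skip
j=3: 4≤11, i=0, swap(0,3) ⇒ [4, 19, 16, 21, 18, 5, -1, 15, 6, 1, 3, 2, 11]
j=4: 18>11, skip
j=5: 5≤11, i=1, swap(1,5) ⇒ [4, 5, 16, 21, 18, 19, -1, 15, 6, 1, 3, 2, 11]
j=6: -1≤11, i=2, swap(2,6) ⇒ [4, 5, -1, 21, 18, 19, 16, 15, 6, 1, 3, 2, 11]
j=7: 15>11, skip
j=8: 6≤11, i=3, swap(3,8) ⇒ [4, 5, -1, 6, 18, 19, 16, 15, 21, 1, 3, 2, 11]
j=9: 1≤11, i=4, swap(4,9) ⇒ [4, 5, -1, 6, 1, 19, 16, 15, 21, 18, 3, 2, 11]
j=10: 3≤11, i=5, swap(5,10) ⇒ [4, 5, -1, 6, 1, 3, 16, 15, 21, 18, 19, 2, 11]
j=11: 2≤11, i=6, swap(6,11) ⇒ [4, 5, -1, 6, 1, 3, 2, 15, 21, 18, 19, 16, 11]
swap(7,12) ⇒ [4, 5, -1, 6, 1, 3, 2, 11, 21, 18, 19, 16, 15]; return 7
p = 7; k-1 = 12 > 7 ⇒ right

7; right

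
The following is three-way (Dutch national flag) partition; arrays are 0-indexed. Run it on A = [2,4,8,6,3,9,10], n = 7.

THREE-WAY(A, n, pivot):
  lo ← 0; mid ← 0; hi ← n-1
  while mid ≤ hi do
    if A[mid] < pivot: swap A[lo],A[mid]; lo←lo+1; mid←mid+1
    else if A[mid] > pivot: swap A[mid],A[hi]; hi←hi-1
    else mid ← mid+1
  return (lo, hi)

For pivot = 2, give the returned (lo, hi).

(0, 0)

lo=0 mid=0 hi=6
2=2: mid=1
4>2: swap(1,6), hi=5 ⇒ [2,10,8,6,3,9,4]
10>2: swap(1,5), hi=4 ⇒ [2,9,8,6,3,10,4]
9>2: swap(1,4), hi=3 ⇒ [2,3,8,6,9,10,4]
3>2: swap(1,3), hi=2 ⇒ [2,6,8,3,9,10,4]
6>2: swap(1,2), hi=1 ⇒ [2,8,6,3,9,10,4]
8>2: swap(1,1), hi=0 ⇒ [2,8,6,3,9,10,4]
done. lo=0 hi=0; A=[2,8,6,3,9,10,4]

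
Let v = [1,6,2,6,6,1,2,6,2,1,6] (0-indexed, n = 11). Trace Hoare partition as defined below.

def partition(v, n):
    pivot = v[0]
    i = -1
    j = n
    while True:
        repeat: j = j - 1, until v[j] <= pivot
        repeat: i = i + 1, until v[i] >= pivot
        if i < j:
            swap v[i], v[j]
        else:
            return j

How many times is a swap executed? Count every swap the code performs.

2

pivot=1
j stops at 9 (1), i stops at 0 (1); swap ⇒ [1,6,2,6,6,1,2,6,2,1,6]
j stops at 5 (1), i stops at 1 (6); swap ⇒ [1,1,2,6,6,6,2,6,2,1,6]
j stops at 1, i stops at 2; i≥j ⇒ return 1. v=[1,1,2,6,6,6,2,6,2,1,6]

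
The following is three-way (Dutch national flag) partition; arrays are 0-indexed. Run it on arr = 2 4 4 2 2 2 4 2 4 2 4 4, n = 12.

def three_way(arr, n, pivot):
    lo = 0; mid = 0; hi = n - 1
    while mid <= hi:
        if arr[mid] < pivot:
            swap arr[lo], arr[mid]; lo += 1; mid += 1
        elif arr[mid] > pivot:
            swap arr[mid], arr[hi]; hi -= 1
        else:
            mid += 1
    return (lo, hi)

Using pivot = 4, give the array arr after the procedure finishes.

lo=0 mid=0 hi=11
2<4: swap(0,0), lo=1 mid=1 ⇒ 2 4 4 2 2 2 4 2 4 2 4 4
4=4: mid=2
4=4: mid=3
2<4: swap(1,3), lo=2 mid=4 ⇒ 2 2 4 4 2 2 4 2 4 2 4 4
2<4: swap(2,4), lo=3 mid=5 ⇒ 2 2 2 4 4 2 4 2 4 2 4 4
2<4: swap(3,5), lo=4 mid=6 ⇒ 2 2 2 2 4 4 4 2 4 2 4 4
4=4: mid=7
2<4: swap(4,7), lo=5 mid=8 ⇒ 2 2 2 2 2 4 4 4 4 2 4 4
4=4: mid=9
2<4: swap(5,9), lo=6 mid=10 ⇒ 2 2 2 2 2 2 4 4 4 4 4 4
4=4: mid=11
4=4: mid=12
done. lo=6 hi=11; arr=2 2 2 2 2 2 4 4 4 4 4 4

2 2 2 2 2 2 4 4 4 4 4 4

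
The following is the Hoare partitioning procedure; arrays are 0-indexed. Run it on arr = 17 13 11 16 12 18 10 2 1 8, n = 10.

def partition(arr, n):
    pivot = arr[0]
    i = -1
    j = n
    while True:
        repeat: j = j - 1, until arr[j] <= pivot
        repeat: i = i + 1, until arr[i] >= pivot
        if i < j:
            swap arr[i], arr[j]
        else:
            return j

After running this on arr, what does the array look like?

pivot = arr[0] = 17; i = -1, j = 10
j→9 (arr[9]=8≤17), i→0 (arr[0]=17≥17); i<j, swap → 8 13 11 16 12 18 10 2 1 17
j→8 (arr[8]=1≤17), i→5 (arr[5]=18≥17); i<j, swap → 8 13 11 16 12 1 10 2 18 17
j→7, i→8; i≥j, return j=7. arr = 8 13 11 16 12 1 10 2 18 17

8 13 11 16 12 1 10 2 18 17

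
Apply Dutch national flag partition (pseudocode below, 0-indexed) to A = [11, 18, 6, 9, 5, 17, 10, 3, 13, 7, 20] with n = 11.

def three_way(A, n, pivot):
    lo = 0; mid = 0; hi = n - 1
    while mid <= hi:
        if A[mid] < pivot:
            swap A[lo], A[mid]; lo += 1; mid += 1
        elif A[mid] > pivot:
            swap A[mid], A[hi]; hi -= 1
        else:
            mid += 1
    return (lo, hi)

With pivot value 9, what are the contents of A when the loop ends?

pivot = 9; lo=0, mid=0, hi=10
A[mid]=11>9: swap A[0],A[10]; hi=9 → [20, 18, 6, 9, 5, 17, 10, 3, 13, 7, 11]
A[mid]=20>9: swap A[0],A[9]; hi=8 → [7, 18, 6, 9, 5, 17, 10, 3, 13, 20, 11]
A[mid]=7<9: swap A[0],A[0]; lo=1,mid=1 → [7, 18, 6, 9, 5, 17, 10, 3, 13, 20, 11]
A[mid]=18>9: swap A[1],A[8]; hi=7 → [7, 13, 6, 9, 5, 17, 10, 3, 18, 20, 11]
A[mid]=13>9: swap A[1],A[7]; hi=6 → [7, 3, 6, 9, 5, 17, 10, 13, 18, 20, 11]
A[mid]=3<9: swap A[1],A[1]; lo=2,mid=2 → [7, 3, 6, 9, 5, 17, 10, 13, 18, 20, 11]
A[mid]=6<9: swap A[2],A[2]; lo=3,mid=3 → [7, 3, 6, 9, 5, 17, 10, 13, 18, 20, 11]
A[mid]=9=9: mid=4
A[mid]=5<9: swap A[3],A[4]; lo=4,mid=5 → [7, 3, 6, 5, 9, 17, 10, 13, 18, 20, 11]
A[mid]=17>9: swap A[5],A[6]; hi=5 → [7, 3, 6, 5, 9, 10, 17, 13, 18, 20, 11]
A[mid]=10>9: swap A[5],A[5]; hi=4 → [7, 3, 6, 5, 9, 10, 17, 13, 18, 20, 11]
end: lo=4, hi=4; A = [7, 3, 6, 5, 9, 10, 17, 13, 18, 20, 11]

[7, 3, 6, 5, 9, 10, 17, 13, 18, 20, 11]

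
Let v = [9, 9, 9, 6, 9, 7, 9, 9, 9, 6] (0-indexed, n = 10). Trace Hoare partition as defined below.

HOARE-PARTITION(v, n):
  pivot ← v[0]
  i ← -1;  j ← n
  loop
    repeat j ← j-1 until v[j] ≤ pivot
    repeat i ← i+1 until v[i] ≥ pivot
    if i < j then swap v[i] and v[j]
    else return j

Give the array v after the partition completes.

pivot=9
j stops at 9 (6), i stops at 0 (9); swap ⇒ [6, 9, 9, 6, 9, 7, 9, 9, 9, 9]
j stops at 8 (9), i stops at 1 (9); swap ⇒ [6, 9, 9, 6, 9, 7, 9, 9, 9, 9]
j stops at 7 (9), i stops at 2 (9); swap ⇒ [6, 9, 9, 6, 9, 7, 9, 9, 9, 9]
j stops at 6 (9), i stops at 4 (9); swap ⇒ [6, 9, 9, 6, 9, 7, 9, 9, 9, 9]
j stops at 5, i stops at 6; i≥j ⇒ return 5. v=[6, 9, 9, 6, 9, 7, 9, 9, 9, 9]

[6, 9, 9, 6, 9, 7, 9, 9, 9, 9]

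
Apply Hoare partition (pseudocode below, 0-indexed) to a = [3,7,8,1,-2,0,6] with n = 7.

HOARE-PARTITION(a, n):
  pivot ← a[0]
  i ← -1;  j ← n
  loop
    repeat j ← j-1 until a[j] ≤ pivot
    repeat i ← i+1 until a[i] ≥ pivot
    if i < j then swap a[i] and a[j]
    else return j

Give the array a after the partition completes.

[0,-2,1,8,7,3,6]

pivot = a[0] = 3; i = -1, j = 7
j→5 (a[5]=0≤3), i→0 (a[0]=3≥3); i<j, swap → [0,7,8,1,-2,3,6]
j→4 (a[4]=-2≤3), i→1 (a[1]=7≥3); i<j, swap → [0,-2,8,1,7,3,6]
j→3 (a[3]=1≤3), i→2 (a[2]=8≥3); i<j, swap → [0,-2,1,8,7,3,6]
j→2, i→3; i≥j, return j=2. a = [0,-2,1,8,7,3,6]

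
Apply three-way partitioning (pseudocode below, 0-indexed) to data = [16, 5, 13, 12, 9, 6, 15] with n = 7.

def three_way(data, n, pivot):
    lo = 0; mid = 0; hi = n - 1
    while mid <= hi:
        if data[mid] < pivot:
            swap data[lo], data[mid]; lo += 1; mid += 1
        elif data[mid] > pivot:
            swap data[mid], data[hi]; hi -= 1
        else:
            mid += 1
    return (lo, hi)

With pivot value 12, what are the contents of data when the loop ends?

[6, 5, 9, 12, 13, 15, 16]

lo=0 mid=0 hi=6
16>12: swap(0,6), hi=5 ⇒ [15, 5, 13, 12, 9, 6, 16]
15>12: swap(0,5), hi=4 ⇒ [6, 5, 13, 12, 9, 15, 16]
6<12: swap(0,0), lo=1 mid=1 ⇒ [6, 5, 13, 12, 9, 15, 16]
5<12: swap(1,1), lo=2 mid=2 ⇒ [6, 5, 13, 12, 9, 15, 16]
13>12: swap(2,4), hi=3 ⇒ [6, 5, 9, 12, 13, 15, 16]
9<12: swap(2,2), lo=3 mid=3 ⇒ [6, 5, 9, 12, 13, 15, 16]
12=12: mid=4
done. lo=3 hi=3; data=[6, 5, 9, 12, 13, 15, 16]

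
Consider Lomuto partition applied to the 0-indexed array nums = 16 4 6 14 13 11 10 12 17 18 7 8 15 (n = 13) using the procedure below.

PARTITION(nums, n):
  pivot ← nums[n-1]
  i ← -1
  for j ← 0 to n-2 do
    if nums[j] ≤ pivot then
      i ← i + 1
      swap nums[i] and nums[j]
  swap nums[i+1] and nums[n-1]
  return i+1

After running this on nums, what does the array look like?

4 6 14 13 11 10 12 7 8 15 16 17 18

pivot = nums[12] = 15; i = -1
j=0: nums[0]=16 > 15 → no swap
j=1: nums[1]=4 ≤ 15 → i=0, swap nums[0],nums[1] → 4 16 6 14 13 11 10 12 17 18 7 8 15
j=2: nums[2]=6 ≤ 15 → i=1, swap nums[1],nums[2] → 4 6 16 14 13 11 10 12 17 18 7 8 15
j=3: nums[3]=14 ≤ 15 → i=2, swap nums[2],nums[3] → 4 6 14 16 13 11 10 12 17 18 7 8 15
j=4: nums[4]=13 ≤ 15 → i=3, swap nums[3],nums[4] → 4 6 14 13 16 11 10 12 17 18 7 8 15
j=5: nums[5]=11 ≤ 15 → i=4, swap nums[4],nums[5] → 4 6 14 13 11 16 10 12 17 18 7 8 15
j=6: nums[6]=10 ≤ 15 → i=5, swap nums[5],nums[6] → 4 6 14 13 11 10 16 12 17 18 7 8 15
j=7: nums[7]=12 ≤ 15 → i=6, swap nums[6],nums[7] → 4 6 14 13 11 10 12 16 17 18 7 8 15
j=8: nums[8]=17 > 15 → no swap
j=9: nums[9]=18 > 15 → no swap
j=10: nums[10]=7 ≤ 15 → i=7, swap nums[7],nums[10] → 4 6 14 13 11 10 12 7 17 18 16 8 15
j=11: nums[11]=8 ≤ 15 → i=8, swap nums[8],nums[11] → 4 6 14 13 11 10 12 7 8 18 16 17 15
final swap nums[9],nums[12] → 4 6 14 13 11 10 12 7 8 15 16 17 18; return 9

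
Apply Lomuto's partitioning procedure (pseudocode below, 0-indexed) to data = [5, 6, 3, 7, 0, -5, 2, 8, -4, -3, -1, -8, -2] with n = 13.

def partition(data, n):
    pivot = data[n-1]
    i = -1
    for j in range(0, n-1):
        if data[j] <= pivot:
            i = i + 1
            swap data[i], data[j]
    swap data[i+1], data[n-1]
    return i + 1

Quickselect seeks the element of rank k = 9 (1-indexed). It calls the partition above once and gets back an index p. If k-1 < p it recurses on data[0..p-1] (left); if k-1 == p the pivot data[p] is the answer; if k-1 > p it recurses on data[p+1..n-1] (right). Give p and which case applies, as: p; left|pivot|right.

pivot=-2, i=-1
j=0: 5>-2, skip
j=1: 6>-2, skip
j=2: 3>-2, skip
j=3: 7>-2, skip
j=4: 0>-2, skip
j=5: -5≤-2, i=0, swap(0,5) ⇒ [-5, 6, 3, 7, 0, 5, 2, 8, -4, -3, -1, -8, -2]
j=6: 2>-2, skip
j=7: 8>-2, skip
j=8: -4≤-2, i=1, swap(1,8) ⇒ [-5, -4, 3, 7, 0, 5, 2, 8, 6, -3, -1, -8, -2]
j=9: -3≤-2, i=2, swap(2,9) ⇒ [-5, -4, -3, 7, 0, 5, 2, 8, 6, 3, -1, -8, -2]
j=10: -1>-2, skip
j=11: -8≤-2, i=3, swap(3,11) ⇒ [-5, -4, -3, -8, 0, 5, 2, 8, 6, 3, -1, 7, -2]
swap(4,12) ⇒ [-5, -4, -3, -8, -2, 5, 2, 8, 6, 3, -1, 7, 0]; return 4
p = 4; k-1 = 8 > 4 ⇒ right

4; right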